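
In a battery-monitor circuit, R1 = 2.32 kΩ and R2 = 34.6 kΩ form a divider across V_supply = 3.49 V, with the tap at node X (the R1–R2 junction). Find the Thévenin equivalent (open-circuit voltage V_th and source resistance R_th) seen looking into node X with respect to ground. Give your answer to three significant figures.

V_th ≈ 3.27 V, R_th ≈ 2.17 kΩ

V_th is the unloaded tap voltage: V_supply · R2/(R1+R2) = 3.49 × 0.9372 = 3.271 V.
With V_supply suppressed (replaced by a short), R_th = R1 ‖ R2 = (2.320 × 34.6)/(2.320 + 34.6) = 2.174 kΩ.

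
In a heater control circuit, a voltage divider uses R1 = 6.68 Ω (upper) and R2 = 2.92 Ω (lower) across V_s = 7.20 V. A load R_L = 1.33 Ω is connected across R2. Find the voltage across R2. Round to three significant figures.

V_out ≈ 0.866 V

First combine the lower leg with the load: R2 ‖ R_L = 0.9138 Ω.
Then V_out = V_s · R2'/(R1 + R2') = 7.20 × 0.9138/7.594 = 0.8664 V.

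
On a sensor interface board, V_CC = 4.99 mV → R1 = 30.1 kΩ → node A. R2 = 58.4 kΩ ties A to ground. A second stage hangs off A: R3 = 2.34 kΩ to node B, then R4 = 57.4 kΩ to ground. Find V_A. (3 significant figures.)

V_A ≈ 2.47 mV

Node A sees R2 in parallel with the series input of stage 2, R3 + R4 = 59.74 kΩ.
R2 ‖ (R3+R4) = 29.53 kΩ.
V_A = 4.99 × 29.53/(30.1 + 29.53) = 2.471 mV.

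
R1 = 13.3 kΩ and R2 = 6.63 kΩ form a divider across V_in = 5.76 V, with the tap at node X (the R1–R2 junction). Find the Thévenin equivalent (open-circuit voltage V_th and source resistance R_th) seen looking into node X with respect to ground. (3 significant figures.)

V_th ≈ 1.92 V, R_th ≈ 4.42 kΩ

With X open, the divider is unloaded: V_th = 5.76 × 6.63/19.93 = 1.916 V.
Looking into X with the source shorted: R_th = R1·R2/(R1+R2) = 13.30 × 6.63/19.93 = 4.424 kΩ.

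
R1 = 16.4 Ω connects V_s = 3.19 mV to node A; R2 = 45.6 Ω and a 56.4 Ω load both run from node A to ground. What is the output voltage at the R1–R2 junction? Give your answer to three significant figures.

R2 ‖ R_L = (45.6 × 56.4)/(45.6 + 56.4) = 25.21 Ω.
Voltage divider with the loaded lower leg: V_out = 3.19 × 25.21/(16.4 + 25.21) = 3.19 × 0.6059 = 1.933 mV.
(Unloaded it would be 2.35 mV; the load pulls it down.)

V_out ≈ 1.93 mV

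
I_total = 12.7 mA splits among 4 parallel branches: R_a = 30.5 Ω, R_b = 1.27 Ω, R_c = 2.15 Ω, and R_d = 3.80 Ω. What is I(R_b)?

I ≈ 6.46 mA

Total conductance ΣG = 1/30.5 + 1/1.27 + 1/2.15 + 1/3.80 = 1.548 (units of 1/Ω).
Current divider: I(R_b) = I_total · G_k/ΣG = 12.7 × (0.7874/1.548) = 12.7 × 0.5085 = 6.458 mA.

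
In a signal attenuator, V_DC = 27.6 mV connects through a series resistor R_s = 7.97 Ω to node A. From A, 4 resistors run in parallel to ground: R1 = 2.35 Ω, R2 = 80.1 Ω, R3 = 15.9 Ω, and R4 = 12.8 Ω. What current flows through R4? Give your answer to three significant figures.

Equivalent of the parallel group: R_p = 1.727 Ω.
V_A by voltage divider: V_A = 27.6 × 1.727/(7.97 + 1.727) = 4.915 mV.
Branch current I = V_A/R4 = 4.915/12.8 = 0.3840 mA.

I ≈ 0.384 mA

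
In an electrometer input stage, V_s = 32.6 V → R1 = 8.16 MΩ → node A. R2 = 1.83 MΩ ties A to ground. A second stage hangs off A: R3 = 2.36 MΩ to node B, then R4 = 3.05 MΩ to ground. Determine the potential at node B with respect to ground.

The second stage (R3 + R4 = 5.410 MΩ) loads node A in parallel with R2.
R2 ‖ (R3+R4) = 1.367 MΩ.
First divider: V_A = V_s · 1.367/(8.16 + 1.367) = 4.679 V.
Then the unloaded second divider: V_B = V_A × R4/(R3+R4) = 4.679 × 0.5638 = 2.638 V.

V_B ≈ 2.64 V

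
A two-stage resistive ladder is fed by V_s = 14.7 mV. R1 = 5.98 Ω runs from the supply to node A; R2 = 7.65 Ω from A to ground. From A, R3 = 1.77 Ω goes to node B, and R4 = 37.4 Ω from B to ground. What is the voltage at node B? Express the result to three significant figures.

Node A sees R2 in parallel with the series input of stage 2, R3 + R4 = 39.17 Ω.
Effective lower resistance at A: R2 ‖ 39.17 = 6.400 Ω.
So V_A = 14.7 × 0.5170 = 7.599 mV.
Stage 2 is unloaded, so V_B = V_A · R4/(R3+R4) = 7.599 × 37.4/39.17 = 7.256 mV.

V_B ≈ 7.26 mV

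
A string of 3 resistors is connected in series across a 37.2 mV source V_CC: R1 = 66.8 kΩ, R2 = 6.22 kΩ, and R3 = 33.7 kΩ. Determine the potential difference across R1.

V ≈ 23.3 mV

ΣR = 66.8 + 6.22 + 33.7 = 106.7 kΩ.
V = V_CC · R/ΣR = 37.2 × 0.6259 = 23.28 mV.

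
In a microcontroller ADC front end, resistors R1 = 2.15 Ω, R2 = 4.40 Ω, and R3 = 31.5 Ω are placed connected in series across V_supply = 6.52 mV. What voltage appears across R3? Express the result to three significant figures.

Series total: ΣR = 2.15 + 4.40 + 31.5 = 38.05 Ω.
Voltage divider: V = V_supply · (31.50 / 38.05) = 6.52 × 0.8279 = 5.398 mV.

V ≈ 5.40 mV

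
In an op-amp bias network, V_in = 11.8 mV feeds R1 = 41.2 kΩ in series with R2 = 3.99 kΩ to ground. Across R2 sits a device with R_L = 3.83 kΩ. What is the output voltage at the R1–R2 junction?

R2 ‖ R_L = (3.99 × 3.83)/(3.99 + 3.83) = 1.954 kΩ.
Voltage divider with the loaded lower leg: V_out = 11.8 × 1.954/(41.2 + 1.954) = 11.8 × 0.04528 = 0.5343 mV.

V_out ≈ 0.534 mV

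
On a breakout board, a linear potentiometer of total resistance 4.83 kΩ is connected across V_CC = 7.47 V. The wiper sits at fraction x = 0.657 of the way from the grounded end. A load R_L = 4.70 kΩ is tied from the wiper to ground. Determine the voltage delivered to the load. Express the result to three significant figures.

Lower segment x·R_p = 3.173 kΩ; upper segment (1−x)·R_p = 1.657 kΩ.
R_L loads the lower segment: effective lower R = 1.894 kΩ.
V_out = 7.47 × 1.894/(1.657 + 1.894) = 3.985 V.
(Unloaded: V_out = x·V_CC = 4.91 V.)

V_out ≈ 3.98 V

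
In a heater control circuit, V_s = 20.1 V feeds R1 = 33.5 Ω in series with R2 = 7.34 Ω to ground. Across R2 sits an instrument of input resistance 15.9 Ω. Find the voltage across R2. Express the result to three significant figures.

V_out ≈ 2.62 V

The load sits in parallel with R2, giving an effective lower resistance R2' = R2·R_L/(R2+R_L) = 5.022 Ω.
Then V_out = V_s · R2'/(R1 + R2') = 20.1 × 5.022/38.52 = 2.620 V.
(Unloaded it would be 3.61 V; the load pulls it down.)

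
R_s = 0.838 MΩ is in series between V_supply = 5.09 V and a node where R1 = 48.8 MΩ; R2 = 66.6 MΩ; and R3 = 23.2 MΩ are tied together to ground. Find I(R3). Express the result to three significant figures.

I ≈ 0.206 µA

Equivalent of the parallel group: R_p = 12.72 MΩ.
Node voltage V_A = V_supply · R_p/(R_s + R_p) = 5.09 × 0.9382 = 4.775 V.
Branch current I = V_A/R3 = 4.775/23.2 = 0.2058 µA.
(Equivalently: I_total = 0.3754 µA, then current-divider fraction G_k/ΣG = 0.5483.)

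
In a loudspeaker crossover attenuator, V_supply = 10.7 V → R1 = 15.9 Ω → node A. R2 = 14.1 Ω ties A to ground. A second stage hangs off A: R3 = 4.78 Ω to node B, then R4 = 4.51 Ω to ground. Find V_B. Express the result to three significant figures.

V_B ≈ 1.35 V

Node A sees R2 in parallel with the series input of stage 2, R3 + R4 = 9.290 Ω.
R2 ‖ (R3+R4) = 5.600 Ω.
First divider: V_A = V_supply · 5.600/(15.9 + 5.600) = 2.787 V.
Stage 2 is unloaded, so V_B = V_A · R4/(R3+R4) = 2.787 × 4.51/9.290 = 1.353 V.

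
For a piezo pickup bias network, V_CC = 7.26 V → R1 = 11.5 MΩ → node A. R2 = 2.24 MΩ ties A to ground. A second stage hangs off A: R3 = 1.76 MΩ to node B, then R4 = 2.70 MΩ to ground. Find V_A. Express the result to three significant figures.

V_A ≈ 0.833 V

Looking into the second stage from A: R3 + R4 = 4.460 MΩ appears in parallel with R2.
R2 ‖ (R3+R4) = 1.491 MΩ.
So V_A = 7.26 × 0.1148 = 0.8333 V.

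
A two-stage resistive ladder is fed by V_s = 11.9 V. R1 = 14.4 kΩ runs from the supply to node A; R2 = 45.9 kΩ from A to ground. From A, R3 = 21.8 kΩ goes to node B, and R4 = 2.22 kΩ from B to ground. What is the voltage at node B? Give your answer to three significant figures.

Node A sees R2 in parallel with the series input of stage 2, R3 + R4 = 24.02 kΩ.
Effective lower resistance at A: R2 ‖ 24.02 = 15.77 kΩ.
First divider: V_A = V_s · 15.77/(14.4 + 15.77) = 6.220 V.
Then the unloaded second divider: V_B = V_A × R4/(R3+R4) = 6.220 × 0.09242 = 0.5749 V.

V_B ≈ 0.575 V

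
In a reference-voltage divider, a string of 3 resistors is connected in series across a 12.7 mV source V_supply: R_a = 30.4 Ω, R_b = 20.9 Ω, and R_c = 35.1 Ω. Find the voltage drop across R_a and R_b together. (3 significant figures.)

V ≈ 7.54 mV

ΣR = 30.4 + 20.9 + 35.1 = 86.40 Ω.
R_{R_a..R_b} = 30.4 + 20.9 = 51.30 Ω.
V = V_supply · R/ΣR = 12.7 × 0.5937 = 7.541 mV.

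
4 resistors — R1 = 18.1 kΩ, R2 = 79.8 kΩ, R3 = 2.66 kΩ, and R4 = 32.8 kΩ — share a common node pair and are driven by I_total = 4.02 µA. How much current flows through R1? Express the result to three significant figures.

I ≈ 0.468 µA

Total conductance ΣG = 1/18.1 + 1/79.8 + 1/2.66 + 1/32.8 = 0.4742 (units of 1/kΩ).
R1 takes the fraction G_k/ΣG = 0.05525/0.4742 = 0.1165, so I = 4.02 × 0.1165 = 0.4684 µA.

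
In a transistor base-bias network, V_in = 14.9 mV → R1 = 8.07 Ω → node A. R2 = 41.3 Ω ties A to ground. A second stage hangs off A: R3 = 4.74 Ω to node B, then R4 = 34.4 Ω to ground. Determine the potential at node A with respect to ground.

V_A ≈ 10.6 mV

The second stage (R3 + R4 = 39.14 Ω) loads node A in parallel with R2.
Effective lower resistance at A: R2 ‖ 39.14 = 20.10 Ω.
So V_A = 14.9 × 0.7135 = 10.63 mV.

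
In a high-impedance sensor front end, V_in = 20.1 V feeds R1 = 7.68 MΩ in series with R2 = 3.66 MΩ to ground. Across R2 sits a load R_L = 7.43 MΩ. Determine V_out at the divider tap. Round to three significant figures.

First combine the lower leg with the load: R2 ‖ R_L = 2.452 MΩ.
Now apply the divider: V_out = 20.1 × 0.2420 = 4.864 V.
(Unloaded it would be 6.49 V; the load pulls it down.)

V_out ≈ 4.86 V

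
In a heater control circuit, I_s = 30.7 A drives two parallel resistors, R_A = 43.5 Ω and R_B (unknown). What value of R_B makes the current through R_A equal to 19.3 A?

The fraction through R_A equals R_B/(R_A+R_B).
19.3/30.7 = R_B/(R_A + R_B) → R_B = R_A · (0.6287)/(1 − 0.6287) = 43.5 × 1.693 = 73.64 Ω.

R_B ≈ 73.6 Ω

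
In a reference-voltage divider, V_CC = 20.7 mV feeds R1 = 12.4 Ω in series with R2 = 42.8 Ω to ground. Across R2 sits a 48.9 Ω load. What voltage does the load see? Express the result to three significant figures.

First combine the lower leg with the load: R2 ‖ R_L = 22.82 Ω.
Now apply the divider: V_out = 20.7 × 0.6480 = 13.41 mV.
(Unloaded it would be 16.1 mV; the load pulls it down.)

V_out ≈ 13.4 mV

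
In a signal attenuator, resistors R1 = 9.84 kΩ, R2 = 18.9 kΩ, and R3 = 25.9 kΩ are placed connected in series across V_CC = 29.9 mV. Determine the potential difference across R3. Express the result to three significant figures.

ΣR = 9.84 + 18.9 + 25.9 = 54.64 kΩ.
V = V_CC · R/ΣR = 29.9 × 0.4740 = 14.17 mV.

V ≈ 14.2 mV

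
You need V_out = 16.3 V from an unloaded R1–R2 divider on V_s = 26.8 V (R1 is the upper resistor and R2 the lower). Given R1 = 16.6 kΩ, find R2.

V_out/V_s = R2/(R1+R2) = 0.6082.
R2 = R1 · 0.6082/(1 − 0.6082) = 25.77 kΩ.

R2 ≈ 25.8 kΩ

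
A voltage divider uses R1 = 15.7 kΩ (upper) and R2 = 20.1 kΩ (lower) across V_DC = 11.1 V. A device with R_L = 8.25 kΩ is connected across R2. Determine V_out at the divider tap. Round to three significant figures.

V_out ≈ 3.01 V

The load sits in parallel with R2, giving an effective lower resistance R2' = R2·R_L/(R2+R_L) = 5.849 kΩ.
Then V_out = V_DC · R2'/(R1 + R2') = 11.1 × 5.849/21.55 = 3.013 V.
(Unloaded it would be 6.23 V; the load pulls it down.)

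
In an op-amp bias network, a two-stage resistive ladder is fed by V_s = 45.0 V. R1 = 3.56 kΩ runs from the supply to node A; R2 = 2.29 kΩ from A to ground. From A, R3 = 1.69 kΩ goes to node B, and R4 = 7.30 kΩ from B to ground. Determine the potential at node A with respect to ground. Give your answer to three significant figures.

Node A sees R2 in parallel with the series input of stage 2, R3 + R4 = 8.990 kΩ.
Effective lower resistance at A: R2 ‖ 8.990 = 1.825 kΩ.
First divider: V_A = V_s · 1.825/(3.56 + 1.825) = 15.25 V.

V_A ≈ 15.3 V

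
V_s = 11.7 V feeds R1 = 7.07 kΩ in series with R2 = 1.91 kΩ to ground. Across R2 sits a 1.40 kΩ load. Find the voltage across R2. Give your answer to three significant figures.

First combine the lower leg with the load: R2 ‖ R_L = 0.8079 kΩ.
Then V_out = V_s · R2'/(R1 + R2') = 11.7 × 0.8079/7.878 = 1.200 V.

V_out ≈ 1.20 V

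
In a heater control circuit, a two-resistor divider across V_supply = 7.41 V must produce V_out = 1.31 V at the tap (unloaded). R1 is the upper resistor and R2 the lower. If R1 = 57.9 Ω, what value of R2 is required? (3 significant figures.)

R2 ≈ 12.4 Ω

The divider ratio is R2/(R1+R2) = 1.31/7.41 = 0.1768.
Rearranging, R2 = R1·k/(1−k) = 57.9 × 0.2148 = 12.43 Ω.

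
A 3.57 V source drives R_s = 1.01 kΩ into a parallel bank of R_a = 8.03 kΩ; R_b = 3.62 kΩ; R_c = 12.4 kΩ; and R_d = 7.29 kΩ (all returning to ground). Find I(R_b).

Combine the parallel branches: R_p = (1/8.03 + 1/3.62 + 1/12.4 + 1/7.29)⁻¹ = 1.617 kΩ.
V_A by voltage divider: V_A = 3.57 × 1.617/(1.01 + 1.617) = 2.197 V.
Branch current I = V_A/R_b = 2.197/3.62 = 0.6070 mA.
(Equivalently: I_total = 1.359 mA, then current-divider fraction G_k/ΣG = 0.4466.)

I ≈ 0.607 mA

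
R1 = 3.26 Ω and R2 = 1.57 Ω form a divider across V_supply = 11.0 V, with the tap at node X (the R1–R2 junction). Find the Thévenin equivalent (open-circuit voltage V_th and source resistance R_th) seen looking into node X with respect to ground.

Open-circuit (no load on X): V_th = V_supply · R2/(R1 + R2) = 11.0 × 1.57/(3.260 + 1.57) = 3.576 V.
Looking into X with the source shorted: R_th = R1·R2/(R1+R2) = 3.260 × 1.57/4.830 = 1.060 Ω.

V_th ≈ 3.58 V, R_th ≈ 1.06 Ω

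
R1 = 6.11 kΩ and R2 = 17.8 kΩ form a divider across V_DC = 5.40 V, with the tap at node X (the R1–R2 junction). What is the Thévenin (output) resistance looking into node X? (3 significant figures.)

Looking into X with the source shorted: R_th = R1·R2/(R1+R2) = 6.110 × 17.8/23.91 = 4.549 kΩ.

R_th ≈ 4.55 kΩ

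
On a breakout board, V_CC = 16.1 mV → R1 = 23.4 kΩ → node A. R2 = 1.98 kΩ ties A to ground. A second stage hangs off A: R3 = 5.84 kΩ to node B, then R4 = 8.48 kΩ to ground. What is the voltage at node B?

V_B ≈ 0.660 mV

The second stage (R3 + R4 = 14.32 kΩ) loads node A in parallel with R2.
R2 ‖ (R3+R4) = 1.739 kΩ.
V_A = 16.1 × 1.739/(23.4 + 1.739) = 1.114 mV.
V_B = V_A × 0.5922 = 0.6597 mV.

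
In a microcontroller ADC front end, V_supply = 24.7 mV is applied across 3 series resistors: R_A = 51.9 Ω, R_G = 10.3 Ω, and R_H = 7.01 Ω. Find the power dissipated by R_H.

Series current I = V_supply/ΣR = 24.7/69.21 = 0.3569 mA.
V(R_H) = I·R = 2.502 mV; P = V·I = 2.502 × 0.3569 = 0.8928 µW.

P ≈ 0.893 µW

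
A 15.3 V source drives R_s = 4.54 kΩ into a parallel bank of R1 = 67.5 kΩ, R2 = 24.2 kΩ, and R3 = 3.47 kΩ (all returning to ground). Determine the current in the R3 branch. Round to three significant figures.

Equivalent of the parallel group: R_p = 2.904 kΩ.
Node voltage V_A = V_supply · R_p/(R_s + R_p) = 15.3 × 0.3901 = 5.969 V.
I(R3) = V_A / R3 = 5.969/3.47 = 1.720 mA.

I ≈ 1.72 mA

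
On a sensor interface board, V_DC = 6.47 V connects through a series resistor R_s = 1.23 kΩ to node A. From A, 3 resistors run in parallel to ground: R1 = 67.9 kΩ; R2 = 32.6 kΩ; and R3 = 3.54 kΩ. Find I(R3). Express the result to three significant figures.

Combine the parallel branches: R_p = (1/67.9 + 1/32.6 + 1/3.54)⁻¹ = 3.050 kΩ.
V_A = 6.47 × 3.050/4.280 = 4.611 V.
I(R3) = V_A / R3 = 4.611/3.54 = 1.302 mA.

I ≈ 1.30 mA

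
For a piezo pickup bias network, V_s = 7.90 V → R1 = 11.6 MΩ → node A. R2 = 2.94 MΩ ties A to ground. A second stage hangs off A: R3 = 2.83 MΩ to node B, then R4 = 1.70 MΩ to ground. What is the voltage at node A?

Looking into the second stage from A: R3 + R4 = 4.530 MΩ appears in parallel with R2.
Effective lower resistance at A: R2 ‖ 4.530 = 1.783 MΩ.
First divider: V_A = V_s · 1.783/(11.6 + 1.783) = 1.052 V.

V_A ≈ 1.05 V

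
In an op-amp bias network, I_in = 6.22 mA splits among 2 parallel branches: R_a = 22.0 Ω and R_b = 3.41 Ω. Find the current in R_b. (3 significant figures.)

I ≈ 5.39 mA

With just two branches, the current splits inversely with resistance.
I(R_b) = 6.22 × 22.0/(22.0 + 3.41) = 6.22 × 0.8658 = 5.385 mA.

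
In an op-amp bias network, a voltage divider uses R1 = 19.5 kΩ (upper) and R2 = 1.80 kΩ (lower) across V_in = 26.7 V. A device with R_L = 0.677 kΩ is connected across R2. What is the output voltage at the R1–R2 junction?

V_out ≈ 0.657 V

The load sits in parallel with R2, giving an effective lower resistance R2' = R2·R_L/(R2+R_L) = 0.4920 kΩ.
Now apply the divider: V_out = 26.7 × 0.02461 = 0.6570 V.
(Unloaded it would be 2.26 V; the load pulls it down.)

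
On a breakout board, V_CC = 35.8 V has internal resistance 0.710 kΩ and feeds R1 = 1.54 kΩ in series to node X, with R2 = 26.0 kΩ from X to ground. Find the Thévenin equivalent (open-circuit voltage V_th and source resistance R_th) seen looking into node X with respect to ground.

V_th ≈ 32.9 V, R_th ≈ 2.07 kΩ

R1' = 0.710 + 1.54 = 2.250 kΩ (source resistance + R1).
With X open, the divider is unloaded: V_th = 35.8 × 26.0/28.25 = 32.95 V.
Zeroing V_CC shorts the top of R1' to ground, so R_th = R1' ‖ R2 = 2.071 kΩ.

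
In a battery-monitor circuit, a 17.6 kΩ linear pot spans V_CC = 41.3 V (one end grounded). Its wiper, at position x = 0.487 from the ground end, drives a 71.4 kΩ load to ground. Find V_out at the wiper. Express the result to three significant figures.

V_out ≈ 18.9 V

The pot divides into 9.029 kΩ above the wiper and 8.571 kΩ below.
Lower segment in parallel with the load: 8.571 ‖ 71.4 = 7.653 kΩ.
Loaded-divider output: V_out = 41.3 × 0.4587 = 18.95 V.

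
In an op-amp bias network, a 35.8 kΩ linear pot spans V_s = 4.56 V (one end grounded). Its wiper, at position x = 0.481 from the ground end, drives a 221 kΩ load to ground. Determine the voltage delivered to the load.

Lower segment x·R_p = 17.22 kΩ; upper segment (1−x)·R_p = 18.58 kΩ.
R_L loads the lower segment: effective lower R = 15.98 kΩ.
Loaded-divider output: V_out = 4.56 × 0.4623 = 2.108 V.

V_out ≈ 2.11 V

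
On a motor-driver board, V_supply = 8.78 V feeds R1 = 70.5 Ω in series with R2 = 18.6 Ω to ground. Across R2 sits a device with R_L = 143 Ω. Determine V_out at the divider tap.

First combine the lower leg with the load: R2 ‖ R_L = 16.46 Ω.
Then V_out = V_supply · R2'/(R1 + R2') = 8.78 × 16.46/86.96 = 1.662 V.

V_out ≈ 1.66 V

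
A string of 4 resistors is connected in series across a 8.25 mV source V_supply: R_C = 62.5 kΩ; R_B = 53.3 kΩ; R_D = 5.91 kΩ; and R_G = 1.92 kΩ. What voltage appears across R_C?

V ≈ 4.17 mV

Series total: ΣR = 62.5 + 53.3 + 5.91 + 1.92 = 123.6 kΩ.
By the voltage-divider rule, V = 8.25 × 62.50/123.6 = 4.171 mV.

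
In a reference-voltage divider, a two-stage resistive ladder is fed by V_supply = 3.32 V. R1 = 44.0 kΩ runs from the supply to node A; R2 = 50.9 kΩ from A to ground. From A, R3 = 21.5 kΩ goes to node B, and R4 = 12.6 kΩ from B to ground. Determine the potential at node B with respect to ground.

The second stage (R3 + R4 = 34.10 kΩ) loads node A in parallel with R2.
R2 ‖ (R3+R4) = 20.42 kΩ.
V_A = 3.32 × 20.42/(44.0 + 20.42) = 1.052 V.
V_B = V_A × 0.3695 = 0.3889 V.

V_B ≈ 0.389 V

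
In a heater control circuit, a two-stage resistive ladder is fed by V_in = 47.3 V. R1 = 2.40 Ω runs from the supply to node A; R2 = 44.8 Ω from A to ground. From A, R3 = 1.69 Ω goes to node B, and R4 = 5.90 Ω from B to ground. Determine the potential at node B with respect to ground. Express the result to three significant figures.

The second stage (R3 + R4 = 7.590 Ω) loads node A in parallel with R2.
Effective lower resistance at A: R2 ‖ 7.590 = 6.490 Ω.
First divider: V_A = V_in · 6.490/(2.40 + 6.490) = 34.53 V.
Stage 2 is unloaded, so V_B = V_A · R4/(R3+R4) = 34.53 × 5.90/7.590 = 26.84 V.

V_B ≈ 26.8 V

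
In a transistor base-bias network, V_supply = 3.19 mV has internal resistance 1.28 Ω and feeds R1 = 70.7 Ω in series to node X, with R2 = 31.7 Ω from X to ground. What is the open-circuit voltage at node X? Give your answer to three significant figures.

R1' = 1.28 + 70.7 = 71.98 Ω (source resistance + R1).
With X open, the divider is unloaded: V_th = 3.19 × 31.7/103.7 = 0.9753 mV.

V_th ≈ 0.975 mV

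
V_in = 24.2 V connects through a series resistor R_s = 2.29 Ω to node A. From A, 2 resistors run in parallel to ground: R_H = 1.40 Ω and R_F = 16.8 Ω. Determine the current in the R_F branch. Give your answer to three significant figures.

Equivalent of the parallel group: R_p = 1.292 Ω.
V_A = 24.2 × 1.292/3.582 = 8.730 V.
Branch current I = V_A/R_F = 8.730/16.8 = 0.5196 A.
(Check via current divider: I_total = 6.755 A; share G_k/ΣG = 0.07692 → same result.)

I ≈ 0.520 A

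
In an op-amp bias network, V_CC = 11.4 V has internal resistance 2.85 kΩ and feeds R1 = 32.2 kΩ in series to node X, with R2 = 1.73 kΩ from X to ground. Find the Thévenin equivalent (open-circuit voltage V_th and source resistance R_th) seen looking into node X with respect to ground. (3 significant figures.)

R1' = 2.85 + 32.2 = 35.05 kΩ (source resistance + R1).
V_th is the unloaded tap voltage: V_CC · R2/(R1'+R2) = 11.4 × 0.04704 = 0.5362 V.
With V_CC suppressed (replaced by a short), R_th = R1' ‖ R2 = (35.05 × 1.73)/(35.05 + 1.73) = 1.649 kΩ.

V_th ≈ 0.536 V, R_th ≈ 1.65 kΩ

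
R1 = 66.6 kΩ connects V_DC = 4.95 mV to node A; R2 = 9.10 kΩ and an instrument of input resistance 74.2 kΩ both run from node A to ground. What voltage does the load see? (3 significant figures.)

First combine the lower leg with the load: R2 ‖ R_L = 8.106 kΩ.
Now apply the divider: V_out = 4.95 × 0.1085 = 0.5371 mV.
(Unloaded it would be 0.595 mV; the load pulls it down.)

V_out ≈ 0.537 mV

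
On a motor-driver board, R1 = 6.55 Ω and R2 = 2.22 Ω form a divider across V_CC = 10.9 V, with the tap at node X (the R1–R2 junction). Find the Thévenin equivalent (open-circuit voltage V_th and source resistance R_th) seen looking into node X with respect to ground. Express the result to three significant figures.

V_th is the unloaded tap voltage: V_CC · R2/(R1+R2) = 10.9 × 0.2531 = 2.759 V.
Looking into X with the source shorted: R_th = R1·R2/(R1+R2) = 6.550 × 2.22/8.770 = 1.658 Ω.

V_th ≈ 2.76 V, R_th ≈ 1.66 Ω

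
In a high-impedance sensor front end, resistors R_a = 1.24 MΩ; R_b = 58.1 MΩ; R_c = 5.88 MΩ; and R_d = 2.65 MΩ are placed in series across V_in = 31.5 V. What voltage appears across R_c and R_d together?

V ≈ 3.96 V

Series total: ΣR = 1.24 + 58.1 + 5.88 + 2.65 = 67.87 MΩ.
R_{R_c..R_d} = 5.88 + 2.65 = 8.530 MΩ.
V = V_in · R/ΣR = 31.5 × 0.1257 = 3.959 V.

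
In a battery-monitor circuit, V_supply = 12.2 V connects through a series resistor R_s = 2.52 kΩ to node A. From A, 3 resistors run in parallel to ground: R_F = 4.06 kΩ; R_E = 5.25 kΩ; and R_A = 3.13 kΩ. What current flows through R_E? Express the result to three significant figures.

I ≈ 0.800 mA

Combine the parallel branches: R_p = (1/4.06 + 1/5.25 + 1/3.13)⁻¹ = 1.322 kΩ.
V_A = 12.2 × 1.322/3.842 = 4.198 V.
I(R_E) = V_A / R_E = 4.198/5.25 = 0.7997 mA.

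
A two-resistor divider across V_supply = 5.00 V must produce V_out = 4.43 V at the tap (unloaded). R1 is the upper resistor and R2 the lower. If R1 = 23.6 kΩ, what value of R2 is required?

V_out/V_supply = R2/(R1+R2) = 0.8860.
So R2 = R1 · V_out/(V_supply − V_out) = 23.6 × 4.43/(5.00 − 4.43) = 23.6 × 7.772 = 183.4 kΩ.

R2 ≈ 183 kΩ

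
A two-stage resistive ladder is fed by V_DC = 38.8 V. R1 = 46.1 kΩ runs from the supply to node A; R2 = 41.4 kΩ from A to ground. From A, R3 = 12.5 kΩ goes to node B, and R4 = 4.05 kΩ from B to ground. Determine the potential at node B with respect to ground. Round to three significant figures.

The second stage (R3 + R4 = 16.55 kΩ) loads node A in parallel with R2.
Effective lower resistance at A: R2 ‖ 16.55 = 11.82 kΩ.
First divider: V_A = V_DC · 11.82/(46.1 + 11.82) = 7.920 V.
V_B = V_A × 0.2447 = 1.938 V.

V_B ≈ 1.94 V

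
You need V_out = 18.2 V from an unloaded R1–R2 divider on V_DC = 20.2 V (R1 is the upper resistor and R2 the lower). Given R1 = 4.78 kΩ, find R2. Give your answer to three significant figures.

The divider ratio is R2/(R1+R2) = 18.2/20.2 = 0.9010.
Rearranging, R2 = R1·k/(1−k) = 4.78 × 9.100 = 43.50 kΩ.

R2 ≈ 43.5 kΩ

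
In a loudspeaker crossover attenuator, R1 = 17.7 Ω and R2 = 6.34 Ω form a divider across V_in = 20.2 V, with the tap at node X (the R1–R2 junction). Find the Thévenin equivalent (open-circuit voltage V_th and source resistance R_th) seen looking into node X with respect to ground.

V_th ≈ 5.33 V, R_th ≈ 4.67 Ω

With X open, the divider is unloaded: V_th = 20.2 × 6.34/24.04 = 5.327 V.
With V_in suppressed (replaced by a short), R_th = R1 ‖ R2 = (17.70 × 6.34)/(17.70 + 6.34) = 4.668 Ω.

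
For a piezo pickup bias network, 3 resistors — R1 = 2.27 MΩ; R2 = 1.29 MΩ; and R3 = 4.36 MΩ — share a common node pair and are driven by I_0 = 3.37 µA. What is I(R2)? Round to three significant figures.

I ≈ 1.81 µA

Conductances: ΣG = 1/2.27 + 1/1.29 + 1/4.36 = 1.445 (1/MΩ).
By the current-divider rule, I = I_0 · G_k/ΣG = 3.37 × 0.5364 = 1.808 µA.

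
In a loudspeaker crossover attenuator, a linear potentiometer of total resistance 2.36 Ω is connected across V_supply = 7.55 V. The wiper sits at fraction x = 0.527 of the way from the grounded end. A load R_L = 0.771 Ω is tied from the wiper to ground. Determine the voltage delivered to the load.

V_out ≈ 2.26 V

Lower segment x·R_p = 1.244 Ω; upper segment (1−x)·R_p = 1.116 Ω.
(x·R_p) ‖ R_L = 0.4760 Ω.
Then V_out = V_supply · 0.4760/(1.116 + 0.4760) = 2.257 V.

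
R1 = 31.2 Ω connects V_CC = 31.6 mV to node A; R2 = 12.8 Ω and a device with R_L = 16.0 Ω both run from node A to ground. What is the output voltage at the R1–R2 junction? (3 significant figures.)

First combine the lower leg with the load: R2 ‖ R_L = 7.111 Ω.
Now apply the divider: V_out = 31.6 × 0.1856 = 5.865 mV.
(Unloaded it would be 9.19 mV; the load pulls it down.)

V_out ≈ 5.87 mV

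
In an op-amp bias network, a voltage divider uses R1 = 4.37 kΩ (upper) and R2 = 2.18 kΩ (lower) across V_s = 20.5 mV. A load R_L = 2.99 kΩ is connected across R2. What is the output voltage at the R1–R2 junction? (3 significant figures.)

First combine the lower leg with the load: R2 ‖ R_L = 1.261 kΩ.
Now apply the divider: V_out = 20.5 × 0.2239 = 4.590 mV.
(Unloaded it would be 6.82 mV; the load pulls it down.)

V_out ≈ 4.59 mV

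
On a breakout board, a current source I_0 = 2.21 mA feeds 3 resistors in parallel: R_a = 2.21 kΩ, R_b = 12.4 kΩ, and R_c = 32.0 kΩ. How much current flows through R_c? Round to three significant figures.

I ≈ 0.122 mA

Conductances: ΣG = 1/2.21 + 1/12.4 + 1/32.0 = 0.5644 (1/kΩ).
R_c takes the fraction G_k/ΣG = 0.03125/0.5644 = 0.05537, so I = 2.21 × 0.05537 = 0.1224 mA.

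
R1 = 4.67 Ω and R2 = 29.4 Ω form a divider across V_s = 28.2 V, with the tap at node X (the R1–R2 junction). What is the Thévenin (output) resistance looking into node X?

Looking into X with the source shorted: R_th = R1·R2/(R1+R2) = 4.670 × 29.4/34.07 = 4.030 Ω.

R_th ≈ 4.03 Ω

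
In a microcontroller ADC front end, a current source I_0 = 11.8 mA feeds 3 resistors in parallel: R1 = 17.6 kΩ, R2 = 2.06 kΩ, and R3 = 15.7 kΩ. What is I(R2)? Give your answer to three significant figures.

Conductances: ΣG = 1/17.6 + 1/2.06 + 1/15.7 = 0.6059 (1/kΩ).
By the current-divider rule, I = I_0 · G_k/ΣG = 11.8 × 0.8011 = 9.453 mA.

I ≈ 9.45 mA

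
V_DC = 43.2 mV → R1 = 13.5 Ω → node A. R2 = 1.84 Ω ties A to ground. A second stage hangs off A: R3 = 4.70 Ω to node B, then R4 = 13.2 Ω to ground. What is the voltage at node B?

V_B ≈ 3.50 mV

Node A sees R2 in parallel with the series input of stage 2, R3 + R4 = 17.90 Ω.
R2 ‖ (R3+R4) = 1.668 Ω.
V_A = 43.2 × 1.668/(13.5 + 1.668) = 4.752 mV.
V_B = V_A × 0.7374 = 3.504 mV.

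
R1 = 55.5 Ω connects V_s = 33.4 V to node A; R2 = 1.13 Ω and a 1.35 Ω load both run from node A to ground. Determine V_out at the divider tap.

First combine the lower leg with the load: R2 ‖ R_L = 0.6151 Ω.
Voltage divider with the loaded lower leg: V_out = 33.4 × 0.6151/(55.5 + 0.6151) = 33.4 × 0.01096 = 0.3661 V.

V_out ≈ 0.366 V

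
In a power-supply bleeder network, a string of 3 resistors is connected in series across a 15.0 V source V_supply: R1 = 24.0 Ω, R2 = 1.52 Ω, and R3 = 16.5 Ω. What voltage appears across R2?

ΣR = 24.0 + 1.52 + 16.5 = 42.02 Ω.
Voltage divider: V = V_supply · (1.520 / 42.02) = 15.0 × 0.03617 = 0.5426 V.

V ≈ 0.543 V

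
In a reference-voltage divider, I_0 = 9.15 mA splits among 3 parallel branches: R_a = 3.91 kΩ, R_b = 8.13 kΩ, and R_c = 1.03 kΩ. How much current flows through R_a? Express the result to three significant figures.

Total conductance ΣG = 1/3.91 + 1/8.13 + 1/1.03 = 1.350 (units of 1/kΩ).
R_a takes the fraction G_k/ΣG = 0.2558/1.350 = 0.1895, so I = 9.15 × 0.1895 = 1.734 mA.

I ≈ 1.73 mA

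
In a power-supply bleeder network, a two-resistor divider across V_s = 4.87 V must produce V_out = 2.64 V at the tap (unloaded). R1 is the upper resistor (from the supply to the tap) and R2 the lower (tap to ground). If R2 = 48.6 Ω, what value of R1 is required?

The divider ratio is R2/(R1+R2) = 2.64/4.87 = 0.5421.
R1 = R2·(1/k − 1) = 48.6 × 0.8447 = 41.05 Ω.

R1 ≈ 41.1 Ω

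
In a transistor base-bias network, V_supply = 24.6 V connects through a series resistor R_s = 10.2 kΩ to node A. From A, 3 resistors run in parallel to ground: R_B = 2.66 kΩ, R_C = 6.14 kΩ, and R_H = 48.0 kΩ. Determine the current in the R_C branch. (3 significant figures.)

I ≈ 0.597 mA

Parallel bank: R_p = 1/(1/2.66 + 1/6.14 + 1/48.0) = 1.787 kΩ.
V_A by voltage divider: V_A = 24.6 × 1.787/(10.2 + 1.787) = 3.667 V.
Branch current I = V_A/R_C = 3.667/6.14 = 0.5972 mA.
(Equivalently: I_total = 2.052 mA, then current-divider fraction G_k/ΣG = 0.2910.)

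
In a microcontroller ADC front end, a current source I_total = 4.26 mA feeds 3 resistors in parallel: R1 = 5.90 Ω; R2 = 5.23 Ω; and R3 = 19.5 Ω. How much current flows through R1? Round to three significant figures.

ΣG = 1/5.90 + 1/5.23 + 1/19.5 = 0.4120.
By the current-divider rule, I = I_total · G_k/ΣG = 4.26 × 0.4114 = 1.753 mA.

I ≈ 1.75 mA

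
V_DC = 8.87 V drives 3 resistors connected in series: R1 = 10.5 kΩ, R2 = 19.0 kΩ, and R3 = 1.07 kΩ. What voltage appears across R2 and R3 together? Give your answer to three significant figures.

V ≈ 5.82 V

Total series resistance ΣR = 10.5 + 19.0 + 1.07 = 30.57 kΩ.
R_{R2..R3} = 19.0 + 1.07 = 20.07 kΩ.
V = V_DC · R/ΣR = 8.87 × 0.6565 = 5.823 V.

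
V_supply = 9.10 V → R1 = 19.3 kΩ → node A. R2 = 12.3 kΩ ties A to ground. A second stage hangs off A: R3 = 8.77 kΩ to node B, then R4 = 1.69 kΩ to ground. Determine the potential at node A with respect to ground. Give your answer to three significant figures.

Node A sees R2 in parallel with the series input of stage 2, R3 + R4 = 10.46 kΩ.
R2 ‖ (R3+R4) = 5.653 kΩ.
So V_A = 9.10 × 0.2265 = 2.062 V.

V_A ≈ 2.06 V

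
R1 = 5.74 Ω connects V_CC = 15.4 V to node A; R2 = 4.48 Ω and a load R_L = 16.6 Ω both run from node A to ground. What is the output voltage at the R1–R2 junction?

First combine the lower leg with the load: R2 ‖ R_L = 3.528 Ω.
Now apply the divider: V_out = 15.4 × 0.3807 = 5.862 V.

V_out ≈ 5.86 V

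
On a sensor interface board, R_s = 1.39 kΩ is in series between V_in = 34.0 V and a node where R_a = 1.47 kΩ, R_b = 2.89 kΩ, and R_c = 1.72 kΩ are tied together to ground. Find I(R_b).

I ≈ 3.64 mA

Equivalent of the parallel group: R_p = 0.6220 kΩ.
V_A by voltage divider: V_A = 34.0 × 0.6220/(1.39 + 0.6220) = 10.51 V.
I(R_b) = V_A / R_b = 10.51/2.89 = 3.637 mA.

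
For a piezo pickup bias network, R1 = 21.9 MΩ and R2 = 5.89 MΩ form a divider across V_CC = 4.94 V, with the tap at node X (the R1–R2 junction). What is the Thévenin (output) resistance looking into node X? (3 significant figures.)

R_th ≈ 4.64 MΩ

Looking into X with the source shorted: R_th = R1·R2/(R1+R2) = 21.90 × 5.89/27.79 = 4.642 MΩ.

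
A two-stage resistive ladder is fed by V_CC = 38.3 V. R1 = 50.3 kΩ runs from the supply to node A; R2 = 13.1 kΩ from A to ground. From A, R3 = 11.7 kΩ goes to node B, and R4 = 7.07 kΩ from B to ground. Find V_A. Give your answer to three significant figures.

V_A ≈ 5.09 V

Looking into the second stage from A: R3 + R4 = 18.77 kΩ appears in parallel with R2.
Effective lower resistance at A: R2 ‖ 18.77 = 7.715 kΩ.
So V_A = 38.3 × 0.1330 = 5.093 V.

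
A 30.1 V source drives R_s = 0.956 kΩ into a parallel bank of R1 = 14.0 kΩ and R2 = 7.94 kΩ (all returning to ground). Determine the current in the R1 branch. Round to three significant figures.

I ≈ 1.81 mA

Parallel bank: R_p = 1/(1/14.0 + 1/7.94) = 5.067 kΩ.
Node voltage V_A = V_in · R_p/(R_s + R_p) = 30.1 × 0.8413 = 25.32 V.
Branch current I = V_A/R1 = 25.32/14.0 = 1.809 mA.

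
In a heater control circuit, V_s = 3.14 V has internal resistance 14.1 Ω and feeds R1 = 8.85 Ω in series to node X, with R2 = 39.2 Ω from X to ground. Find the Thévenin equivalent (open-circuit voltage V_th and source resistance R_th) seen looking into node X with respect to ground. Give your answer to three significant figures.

V_th ≈ 1.98 V, R_th ≈ 14.5 Ω

R1' = 14.1 + 8.85 = 22.95 Ω (source resistance + R1).
With X open, the divider is unloaded: V_th = 3.14 × 39.2/62.15 = 1.980 V.
Looking into X with the source shorted: R_th = R1'·R2/(R1'+R2) = 22.95 × 39.2/62.15 = 14.48 Ω.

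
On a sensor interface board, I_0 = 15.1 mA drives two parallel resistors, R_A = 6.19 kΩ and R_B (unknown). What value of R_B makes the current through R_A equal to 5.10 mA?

R_B ≈ 3.16 kΩ

The fraction through R_A equals R_B/(R_A+R_B).
With f = 0.3377, R_B = R_A · f/(1−f) = 6.19 × 0.5100 = 3.157 kΩ.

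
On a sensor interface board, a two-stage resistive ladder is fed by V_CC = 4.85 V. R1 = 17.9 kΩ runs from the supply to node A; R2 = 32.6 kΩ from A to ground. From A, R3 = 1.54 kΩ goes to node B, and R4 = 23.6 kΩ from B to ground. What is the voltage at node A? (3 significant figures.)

V_A ≈ 2.14 V

Node A sees R2 in parallel with the series input of stage 2, R3 + R4 = 25.14 kΩ.
Effective lower resistance at A: R2 ‖ 25.14 = 14.19 kΩ.
V_A = 4.85 × 14.19/(17.9 + 14.19) = 2.145 V.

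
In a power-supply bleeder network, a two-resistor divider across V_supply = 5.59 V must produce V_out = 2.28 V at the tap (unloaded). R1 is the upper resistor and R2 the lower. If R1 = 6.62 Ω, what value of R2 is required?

The divider ratio is R2/(R1+R2) = 2.28/5.59 = 0.4079.
So R2 = R1 · V_out/(V_supply − V_out) = 6.62 × 2.28/(5.59 − 2.28) = 6.62 × 0.6888 = 4.560 Ω.

R2 ≈ 4.56 Ω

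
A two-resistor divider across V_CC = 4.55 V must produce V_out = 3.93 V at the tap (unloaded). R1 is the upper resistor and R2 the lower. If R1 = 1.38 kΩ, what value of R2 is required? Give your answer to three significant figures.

R2 ≈ 8.75 kΩ

V_out/V_CC = R2/(R1+R2) = 0.8637.
So R2 = R1 · V_out/(V_CC − V_out) = 1.38 × 3.93/(4.55 − 3.93) = 1.38 × 6.339 = 8.747 kΩ.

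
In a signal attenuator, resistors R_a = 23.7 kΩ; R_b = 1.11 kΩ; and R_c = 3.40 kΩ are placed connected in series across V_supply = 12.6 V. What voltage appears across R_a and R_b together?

V ≈ 11.1 V

Total series resistance ΣR = 23.7 + 1.11 + 3.40 = 28.21 kΩ.
R_{R_a..R_b} = 23.7 + 1.11 = 24.81 kΩ.
V = V_supply · R/ΣR = 12.6 × 0.8795 = 11.08 V.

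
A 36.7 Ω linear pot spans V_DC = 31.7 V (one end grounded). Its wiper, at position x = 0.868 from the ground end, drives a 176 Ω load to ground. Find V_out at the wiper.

V_out ≈ 26.9 V

Split the track: R_lower = x·R_p = 31.86 Ω, R_upper = (1−x)·R_p = 4.844 Ω.
R_L loads the lower segment: effective lower R = 26.97 Ω.
V_out = 31.7 × 26.97/(4.844 + 26.97) = 26.87 V.
(Unloaded: V_out = x·V_DC = 27.5 V.)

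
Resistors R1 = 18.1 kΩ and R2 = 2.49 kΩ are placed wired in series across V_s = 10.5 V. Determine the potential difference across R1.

V ≈ 9.23 V

Series total: ΣR = 18.1 + 2.49 = 20.59 kΩ.
By the voltage-divider rule, V = 10.5 × 18.10/20.59 = 9.230 V.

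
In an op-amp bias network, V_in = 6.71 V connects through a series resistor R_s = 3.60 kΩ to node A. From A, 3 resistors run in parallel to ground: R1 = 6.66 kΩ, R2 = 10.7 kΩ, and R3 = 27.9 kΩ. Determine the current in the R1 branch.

I ≈ 0.502 mA

Parallel bank: R_p = 1/(1/6.66 + 1/10.7 + 1/27.9) = 3.578 kΩ.
V_A by voltage divider: V_A = 6.71 × 3.578/(3.60 + 3.578) = 3.345 V.
I(R1) = V_A / R1 = 3.345/6.66 = 0.5022 mA.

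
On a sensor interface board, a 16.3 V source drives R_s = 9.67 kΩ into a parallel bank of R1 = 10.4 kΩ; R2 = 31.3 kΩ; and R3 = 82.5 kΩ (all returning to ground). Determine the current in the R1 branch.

Parallel bank: R_p = 1/(1/10.4 + 1/31.3 + 1/82.5) = 7.131 kΩ.
V_A by voltage divider: V_A = 16.3 × 7.131/(9.67 + 7.131) = 6.919 V.
I(R1) = V_A / R1 = 6.919/10.4 = 0.6653 mA.
(Equivalently: I_total = 0.9702 mA, then current-divider fraction G_k/ΣG = 0.6857.)

I ≈ 0.665 mA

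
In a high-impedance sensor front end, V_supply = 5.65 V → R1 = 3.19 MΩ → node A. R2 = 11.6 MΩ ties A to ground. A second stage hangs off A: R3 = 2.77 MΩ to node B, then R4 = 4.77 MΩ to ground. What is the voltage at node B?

V_B ≈ 2.10 V

Looking into the second stage from A: R3 + R4 = 7.540 MΩ appears in parallel with R2.
Effective lower resistance at A: R2 ‖ 7.540 = 4.570 MΩ.
So V_A = 5.65 × 0.5889 = 3.327 V.
V_B = V_A × 0.6326 = 2.105 V.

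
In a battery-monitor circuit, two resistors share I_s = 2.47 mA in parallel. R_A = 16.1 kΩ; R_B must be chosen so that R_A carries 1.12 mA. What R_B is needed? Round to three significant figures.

R_B ≈ 13.4 kΩ

In a two-way split, I_A/I_s = R_B/(R_A + R_B).
1.12/2.47 = R_B/(R_A + R_B) → R_B = R_A · (0.4534)/(1 − 0.4534) = 16.1 × 0.8296 = 13.36 kΩ.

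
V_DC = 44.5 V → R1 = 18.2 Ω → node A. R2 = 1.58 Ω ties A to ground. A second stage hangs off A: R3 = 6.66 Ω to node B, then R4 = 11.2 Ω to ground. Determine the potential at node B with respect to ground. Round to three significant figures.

V_B ≈ 2.06 V

Looking into the second stage from A: R3 + R4 = 17.86 Ω appears in parallel with R2.
R2 ‖ (R3+R4) = 1.452 Ω.
First divider: V_A = V_DC · 1.452/(18.2 + 1.452) = 3.287 V.
Then the unloaded second divider: V_B = V_A × R4/(R3+R4) = 3.287 × 0.6271 = 2.061 V.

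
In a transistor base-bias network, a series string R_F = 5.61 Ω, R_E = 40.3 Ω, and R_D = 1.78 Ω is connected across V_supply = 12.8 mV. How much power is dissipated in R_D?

Series current I = V_supply/ΣR = 12.8/47.69 = 0.2684 mA.
P(R_D) = I²·R_D = (0.2684)² × 1.78 = 0.1282 µW.

P ≈ 0.128 µW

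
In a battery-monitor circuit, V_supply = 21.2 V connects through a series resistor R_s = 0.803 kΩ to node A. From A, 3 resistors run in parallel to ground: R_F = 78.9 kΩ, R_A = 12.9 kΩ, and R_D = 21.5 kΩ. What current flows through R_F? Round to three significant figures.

I ≈ 0.242 mA

Combine the parallel branches: R_p = (1/78.9 + 1/12.9 + 1/21.5)⁻¹ = 7.315 kΩ.
V_A by voltage divider: V_A = 21.2 × 7.315/(0.803 + 7.315) = 19.10 V.
I(R_F) = V_A / R_F = 19.10/78.9 = 0.2421 mA.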